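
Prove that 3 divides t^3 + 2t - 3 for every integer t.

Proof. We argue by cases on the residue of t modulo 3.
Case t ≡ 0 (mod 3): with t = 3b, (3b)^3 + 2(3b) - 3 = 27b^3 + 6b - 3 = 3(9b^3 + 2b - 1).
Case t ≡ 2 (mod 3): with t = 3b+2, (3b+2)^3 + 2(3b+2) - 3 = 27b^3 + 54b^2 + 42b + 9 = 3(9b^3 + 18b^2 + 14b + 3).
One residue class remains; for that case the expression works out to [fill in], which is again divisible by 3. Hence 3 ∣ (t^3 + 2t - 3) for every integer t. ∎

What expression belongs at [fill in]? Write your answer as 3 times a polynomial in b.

3(9b^3 + 9b^2 + 5b)

The residues treated are {0, 2}, so the missing case is t ≡ 1 (mod 3); write t = 3b+1.
Then (3b+1)^3 + 2(3b+1) - 3 = 27b^3 + 27b^2 + 15b = 3(9b^3 + 9b^2 + 5b).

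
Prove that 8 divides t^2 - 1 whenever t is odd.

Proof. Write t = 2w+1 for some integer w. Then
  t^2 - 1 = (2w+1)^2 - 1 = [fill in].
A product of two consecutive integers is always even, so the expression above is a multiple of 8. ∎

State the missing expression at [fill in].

4w(w + 1)

(2w+1)^2 - 1 = 4w^2 + 4w + 1 - 1 = 4w^2 + 4w = 4w(w+1).
Since w and w+1 are consecutive, w(w+1) is even, and 4·(even) is a multiple of 8.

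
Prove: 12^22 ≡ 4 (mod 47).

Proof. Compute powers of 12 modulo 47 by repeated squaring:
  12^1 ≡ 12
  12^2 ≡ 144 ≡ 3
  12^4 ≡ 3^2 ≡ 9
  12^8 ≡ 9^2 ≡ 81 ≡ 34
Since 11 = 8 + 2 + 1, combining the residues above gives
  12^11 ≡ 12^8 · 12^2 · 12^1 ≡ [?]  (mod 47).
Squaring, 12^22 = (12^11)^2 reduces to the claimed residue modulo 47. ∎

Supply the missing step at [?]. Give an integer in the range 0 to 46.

Multiply the listed residues: 34 · 3 · 12 = 102 → 1224.
Reducing modulo 47: 1224 = 26·47 + 2, so 12^11 ≡ 2.

2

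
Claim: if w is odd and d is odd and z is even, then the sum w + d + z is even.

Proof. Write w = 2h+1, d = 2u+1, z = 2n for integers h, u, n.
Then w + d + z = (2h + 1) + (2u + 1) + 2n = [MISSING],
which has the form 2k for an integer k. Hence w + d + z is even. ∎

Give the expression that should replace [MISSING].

(2h + 1) + (2u + 1) + 2n = 2h + 2n + 2u + 2
= 2(h + n + u + 1).
Since h + n + u + 1 is an integer, the sum is of the form 2k for an integer k.

2(h + n + u + 1)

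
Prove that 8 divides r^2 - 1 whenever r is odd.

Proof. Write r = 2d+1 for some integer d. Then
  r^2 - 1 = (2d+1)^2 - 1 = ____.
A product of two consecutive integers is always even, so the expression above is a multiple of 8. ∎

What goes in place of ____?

(2d+1)^2 - 1 = 4d^2 + 4d + 1 - 1 = 4d^2 + 4d = 4d(d+1).
Since d and d+1 are consecutive, d(d+1) is even, and 4·(even) is a multiple of 8.

4d(d + 1)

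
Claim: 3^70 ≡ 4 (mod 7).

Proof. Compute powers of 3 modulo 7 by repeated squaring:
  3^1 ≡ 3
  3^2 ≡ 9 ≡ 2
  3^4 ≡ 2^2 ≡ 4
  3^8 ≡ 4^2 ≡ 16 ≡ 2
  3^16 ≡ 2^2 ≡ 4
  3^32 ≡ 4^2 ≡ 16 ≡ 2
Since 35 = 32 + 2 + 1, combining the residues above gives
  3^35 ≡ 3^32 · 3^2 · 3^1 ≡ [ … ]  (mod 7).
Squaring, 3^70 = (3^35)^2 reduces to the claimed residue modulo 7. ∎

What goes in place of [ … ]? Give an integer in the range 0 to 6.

3^32 · 3^2 · 3^1 ≡ 2 · 2 · 3 = 12.
12 mod 7 = 5, so 3^35 ≡ 5 (mod 7).

5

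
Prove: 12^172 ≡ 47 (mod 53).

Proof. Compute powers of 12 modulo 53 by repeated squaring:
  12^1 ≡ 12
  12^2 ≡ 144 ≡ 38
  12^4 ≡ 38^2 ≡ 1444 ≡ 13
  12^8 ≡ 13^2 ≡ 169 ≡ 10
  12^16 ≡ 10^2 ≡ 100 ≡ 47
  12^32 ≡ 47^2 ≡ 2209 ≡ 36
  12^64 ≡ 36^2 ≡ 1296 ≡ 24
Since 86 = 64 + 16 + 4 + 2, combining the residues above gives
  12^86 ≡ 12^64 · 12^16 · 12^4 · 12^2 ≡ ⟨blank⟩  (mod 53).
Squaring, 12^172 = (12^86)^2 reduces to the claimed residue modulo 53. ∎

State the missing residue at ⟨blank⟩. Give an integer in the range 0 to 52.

12^64 · 12^16 · 12^4 · 12^2 ≡ 24 · 47 · 13 · 38 = 557232.
557232 mod 53 = 43, so 12^86 ≡ 43 (mod 53).

43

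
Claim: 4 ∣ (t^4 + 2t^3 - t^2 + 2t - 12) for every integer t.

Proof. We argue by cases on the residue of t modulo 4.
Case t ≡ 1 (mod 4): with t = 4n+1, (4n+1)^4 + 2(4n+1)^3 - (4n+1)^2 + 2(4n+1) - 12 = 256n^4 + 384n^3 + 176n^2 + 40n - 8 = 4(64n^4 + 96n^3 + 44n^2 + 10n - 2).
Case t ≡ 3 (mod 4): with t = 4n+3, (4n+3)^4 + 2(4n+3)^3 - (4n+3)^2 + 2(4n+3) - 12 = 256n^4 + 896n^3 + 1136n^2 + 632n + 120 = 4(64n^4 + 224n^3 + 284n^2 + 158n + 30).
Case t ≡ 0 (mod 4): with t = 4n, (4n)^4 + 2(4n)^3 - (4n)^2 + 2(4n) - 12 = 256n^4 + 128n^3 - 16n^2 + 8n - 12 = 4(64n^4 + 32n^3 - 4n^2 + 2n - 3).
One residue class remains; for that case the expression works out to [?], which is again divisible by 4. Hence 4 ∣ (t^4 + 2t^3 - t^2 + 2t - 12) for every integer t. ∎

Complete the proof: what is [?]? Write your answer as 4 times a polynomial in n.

Only t ≡ 2 (mod 4) is unaccounted for. Put t = 4n+2:
(4n+2)^4 + 2(4n+2)^3 - (4n+2)^2 + 2(4n+2) - 12 expands to 256n^4 + 640n^3 + 560n^2 + 216n + 20,
and factoring out 4 leaves 4(64n^4 + 160n^3 + 140n^2 + 54n + 5).

4(64n^4 + 160n^3 + 140n^2 + 54n + 5)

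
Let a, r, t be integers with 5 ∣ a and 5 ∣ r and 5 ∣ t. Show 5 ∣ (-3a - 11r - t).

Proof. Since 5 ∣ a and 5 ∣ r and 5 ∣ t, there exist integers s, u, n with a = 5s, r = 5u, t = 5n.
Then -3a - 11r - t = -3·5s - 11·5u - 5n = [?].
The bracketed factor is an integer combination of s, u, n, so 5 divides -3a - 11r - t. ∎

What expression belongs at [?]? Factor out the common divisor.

5(-n - 3s - 11u)

Pull the common 5 out of every term: -3·5s - 11·5u - 5n = 5(-n - 3s - 11u).
-n - 3s - 11u is an integer, which exhibits the divisibility.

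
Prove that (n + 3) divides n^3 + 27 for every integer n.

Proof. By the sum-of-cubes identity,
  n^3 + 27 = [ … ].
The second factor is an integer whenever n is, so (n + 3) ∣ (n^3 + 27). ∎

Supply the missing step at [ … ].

(n + 3)(n^2 - 3n + 9)

Polynomial division of n^3 + 27 by n + 3 leaves remainder 0 and quotient n^2 - 3n + 9.
Hence n^3 + 27 = (n + 3)(n^2 - 3n + 9).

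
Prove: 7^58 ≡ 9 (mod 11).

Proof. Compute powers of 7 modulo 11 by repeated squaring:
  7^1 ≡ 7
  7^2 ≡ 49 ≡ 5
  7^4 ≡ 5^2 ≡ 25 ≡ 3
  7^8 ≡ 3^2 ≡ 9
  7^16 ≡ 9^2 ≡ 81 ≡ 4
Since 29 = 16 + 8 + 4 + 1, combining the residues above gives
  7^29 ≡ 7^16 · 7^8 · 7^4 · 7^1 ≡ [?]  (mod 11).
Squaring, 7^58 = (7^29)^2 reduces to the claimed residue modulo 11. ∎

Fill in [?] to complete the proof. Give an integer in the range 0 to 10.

Multiply the listed residues: 4 · 9 · 3 · 7 = 36 → 108 → 756.
Reducing modulo 11: 756 = 68·11 + 8, so 7^29 ≡ 8.

8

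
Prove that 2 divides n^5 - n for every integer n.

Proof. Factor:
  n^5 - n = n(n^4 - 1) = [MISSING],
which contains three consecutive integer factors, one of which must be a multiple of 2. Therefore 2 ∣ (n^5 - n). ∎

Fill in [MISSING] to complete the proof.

(n - 1)n(n + 1)(n^2 + 1)

n^4 - 1 = (n^2 - 1)(n^2 + 1), and n^2 - 1 = (n-1)(n+1).
So n(n^4 - 1) = (n - 1)n(n + 1)(n^2 + 1).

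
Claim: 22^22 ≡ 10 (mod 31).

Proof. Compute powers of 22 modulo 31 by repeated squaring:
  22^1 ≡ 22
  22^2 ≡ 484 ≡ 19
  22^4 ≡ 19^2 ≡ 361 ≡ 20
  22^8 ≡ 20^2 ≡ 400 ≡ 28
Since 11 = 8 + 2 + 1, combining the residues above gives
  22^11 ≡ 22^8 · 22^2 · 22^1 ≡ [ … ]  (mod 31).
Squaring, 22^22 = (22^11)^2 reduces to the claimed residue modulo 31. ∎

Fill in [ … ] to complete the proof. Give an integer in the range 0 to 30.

17

22^8 · 22^2 · 22^1 ≡ 28 · 19 · 22 = 11704.
11704 mod 31 = 17, so 22^11 ≡ 17 (mod 31).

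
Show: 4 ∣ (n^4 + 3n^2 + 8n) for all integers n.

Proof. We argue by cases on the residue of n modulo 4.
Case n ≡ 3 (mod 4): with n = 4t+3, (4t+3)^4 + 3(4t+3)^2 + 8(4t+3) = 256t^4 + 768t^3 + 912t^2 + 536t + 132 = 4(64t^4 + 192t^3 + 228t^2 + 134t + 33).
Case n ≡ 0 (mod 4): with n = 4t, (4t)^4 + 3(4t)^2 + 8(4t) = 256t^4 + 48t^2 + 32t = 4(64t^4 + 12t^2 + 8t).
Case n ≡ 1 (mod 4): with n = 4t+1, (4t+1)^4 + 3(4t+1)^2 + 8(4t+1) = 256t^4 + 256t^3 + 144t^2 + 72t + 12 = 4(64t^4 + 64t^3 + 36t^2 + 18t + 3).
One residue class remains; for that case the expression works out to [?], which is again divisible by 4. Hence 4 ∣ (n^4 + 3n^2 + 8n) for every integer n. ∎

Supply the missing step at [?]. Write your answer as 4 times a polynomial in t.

The residues treated are {3, 0, 1}, so the missing case is n ≡ 2 (mod 4); write n = 4t+2.
Then (4t+2)^4 + 3(4t+2)^2 + 8(4t+2) = 256t^4 + 512t^3 + 432t^2 + 208t + 44 = 4(64t^4 + 128t^3 + 108t^2 + 52t + 11).

4(64t^4 + 128t^3 + 108t^2 + 52t + 11)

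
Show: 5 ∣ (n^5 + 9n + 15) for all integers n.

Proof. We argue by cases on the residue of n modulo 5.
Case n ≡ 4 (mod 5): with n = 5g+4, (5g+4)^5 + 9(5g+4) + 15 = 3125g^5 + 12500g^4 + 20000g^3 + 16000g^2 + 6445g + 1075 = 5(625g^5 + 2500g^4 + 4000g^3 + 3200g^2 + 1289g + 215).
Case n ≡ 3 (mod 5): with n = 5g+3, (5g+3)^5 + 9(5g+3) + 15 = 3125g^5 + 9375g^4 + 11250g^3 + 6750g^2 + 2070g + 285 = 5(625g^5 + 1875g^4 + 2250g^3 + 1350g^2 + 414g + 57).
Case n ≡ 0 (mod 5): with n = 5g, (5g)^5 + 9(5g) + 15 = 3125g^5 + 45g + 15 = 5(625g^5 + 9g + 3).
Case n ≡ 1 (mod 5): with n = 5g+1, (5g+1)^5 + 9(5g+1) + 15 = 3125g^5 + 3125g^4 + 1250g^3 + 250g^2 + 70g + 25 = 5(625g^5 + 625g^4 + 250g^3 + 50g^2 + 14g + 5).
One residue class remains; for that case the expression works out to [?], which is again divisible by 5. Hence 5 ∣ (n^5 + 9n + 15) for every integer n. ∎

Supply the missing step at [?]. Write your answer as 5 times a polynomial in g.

Only n ≡ 2 (mod 5) is unaccounted for. Put n = 5g+2:
(5g+2)^5 + 9(5g+2) + 15 expands to 3125g^5 + 6250g^4 + 5000g^3 + 2000g^2 + 445g + 65,
and factoring out 5 leaves 5(625g^5 + 1250g^4 + 1000g^3 + 400g^2 + 89g + 13).

5(625g^5 + 1250g^4 + 1000g^3 + 400g^2 + 89g + 13)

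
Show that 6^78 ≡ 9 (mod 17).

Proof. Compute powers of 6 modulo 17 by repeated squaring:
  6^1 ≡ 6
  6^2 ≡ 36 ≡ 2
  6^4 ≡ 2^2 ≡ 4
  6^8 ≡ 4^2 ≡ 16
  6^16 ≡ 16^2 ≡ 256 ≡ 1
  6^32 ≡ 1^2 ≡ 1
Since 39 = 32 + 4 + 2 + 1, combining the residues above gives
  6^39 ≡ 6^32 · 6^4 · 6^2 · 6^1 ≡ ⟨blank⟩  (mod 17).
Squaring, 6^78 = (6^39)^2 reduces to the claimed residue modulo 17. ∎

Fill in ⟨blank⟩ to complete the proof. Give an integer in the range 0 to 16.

14

Multiply the listed residues: 1 · 4 · 2 · 6 = 4 → 8 → 48.
Reducing modulo 17: 48 = 2·17 + 14, so 6^39 ≡ 14.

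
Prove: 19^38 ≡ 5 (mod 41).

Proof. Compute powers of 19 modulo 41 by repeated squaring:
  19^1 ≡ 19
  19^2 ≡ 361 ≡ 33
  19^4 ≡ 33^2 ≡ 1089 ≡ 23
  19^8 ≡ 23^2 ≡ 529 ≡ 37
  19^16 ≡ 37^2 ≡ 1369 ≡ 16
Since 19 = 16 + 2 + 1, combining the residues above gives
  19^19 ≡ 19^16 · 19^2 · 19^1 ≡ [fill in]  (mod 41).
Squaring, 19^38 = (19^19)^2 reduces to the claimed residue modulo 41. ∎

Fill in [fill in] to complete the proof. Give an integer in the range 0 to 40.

28

19^16 · 19^2 · 19^1 ≡ 16 · 33 · 19 = 10032.
10032 mod 41 = 28, so 19^19 ≡ 28 (mod 41).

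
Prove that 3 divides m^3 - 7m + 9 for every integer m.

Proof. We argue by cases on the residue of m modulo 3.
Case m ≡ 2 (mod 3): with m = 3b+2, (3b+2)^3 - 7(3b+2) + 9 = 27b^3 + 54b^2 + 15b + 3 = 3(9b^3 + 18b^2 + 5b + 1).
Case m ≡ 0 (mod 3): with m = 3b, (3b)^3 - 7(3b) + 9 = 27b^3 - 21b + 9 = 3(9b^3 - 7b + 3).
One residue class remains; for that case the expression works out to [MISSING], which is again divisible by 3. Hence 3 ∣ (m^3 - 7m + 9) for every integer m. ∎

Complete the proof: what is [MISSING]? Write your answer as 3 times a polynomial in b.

3(9b^3 + 9b^2 - 4b + 1)

The residues treated are {2, 0}, so the missing case is m ≡ 1 (mod 3); write m = 3b+1.
Then (3b+1)^3 - 7(3b+1) + 9 = 27b^3 + 27b^2 - 12b + 3 = 3(9b^3 + 9b^2 - 4b + 1).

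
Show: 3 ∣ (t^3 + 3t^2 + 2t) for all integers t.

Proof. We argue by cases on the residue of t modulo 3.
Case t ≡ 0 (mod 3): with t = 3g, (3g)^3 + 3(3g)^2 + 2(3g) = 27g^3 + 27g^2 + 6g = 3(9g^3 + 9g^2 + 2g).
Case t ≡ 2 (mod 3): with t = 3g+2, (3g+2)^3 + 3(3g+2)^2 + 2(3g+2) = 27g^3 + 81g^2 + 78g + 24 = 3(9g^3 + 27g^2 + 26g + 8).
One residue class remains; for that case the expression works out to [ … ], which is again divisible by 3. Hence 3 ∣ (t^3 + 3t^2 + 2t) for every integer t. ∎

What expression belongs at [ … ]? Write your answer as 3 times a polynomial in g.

The residues treated are {0, 2}, so the missing case is t ≡ 1 (mod 3); write t = 3g+1.
Then (3g+1)^3 + 3(3g+1)^2 + 2(3g+1) = 27g^3 + 54g^2 + 33g + 6 = 3(9g^3 + 18g^2 + 11g + 2).

3(9g^3 + 18g^2 + 11g + 2)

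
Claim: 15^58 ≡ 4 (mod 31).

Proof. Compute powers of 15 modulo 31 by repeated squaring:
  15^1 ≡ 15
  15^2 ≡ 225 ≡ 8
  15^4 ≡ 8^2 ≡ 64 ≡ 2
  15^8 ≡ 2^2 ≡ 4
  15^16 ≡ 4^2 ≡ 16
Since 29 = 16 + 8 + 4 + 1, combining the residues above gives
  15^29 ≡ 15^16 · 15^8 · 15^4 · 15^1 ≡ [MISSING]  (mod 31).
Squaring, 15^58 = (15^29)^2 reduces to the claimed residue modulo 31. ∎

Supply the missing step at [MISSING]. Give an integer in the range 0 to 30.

29

Multiply the listed residues: 16 · 4 · 2 · 15 = 64 → 128 → 1920.
Reducing modulo 31: 1920 = 61·31 + 29, so 15^29 ≡ 29.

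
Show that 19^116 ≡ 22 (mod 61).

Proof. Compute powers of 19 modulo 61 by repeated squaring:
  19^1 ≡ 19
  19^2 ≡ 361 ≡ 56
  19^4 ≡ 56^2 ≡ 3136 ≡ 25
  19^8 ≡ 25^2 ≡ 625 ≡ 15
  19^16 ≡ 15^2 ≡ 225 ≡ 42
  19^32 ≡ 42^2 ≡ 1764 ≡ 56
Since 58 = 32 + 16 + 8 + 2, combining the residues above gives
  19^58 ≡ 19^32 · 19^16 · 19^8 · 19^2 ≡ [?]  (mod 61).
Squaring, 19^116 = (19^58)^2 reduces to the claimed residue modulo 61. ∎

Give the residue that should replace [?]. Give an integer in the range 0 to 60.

12

19^32 · 19^16 · 19^8 · 19^2 ≡ 56 · 42 · 15 · 56 = 1975680.
1975680 mod 61 = 12, so 19^58 ≡ 12 (mod 61).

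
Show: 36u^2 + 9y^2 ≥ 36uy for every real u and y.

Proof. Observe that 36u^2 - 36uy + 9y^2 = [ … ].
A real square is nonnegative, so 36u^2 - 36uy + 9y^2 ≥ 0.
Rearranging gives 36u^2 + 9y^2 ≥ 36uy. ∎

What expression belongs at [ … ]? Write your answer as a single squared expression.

(6u - 3y)^2

36u^2 - 36uy + 9y^2 is a perfect-square trinomial: the outer terms are (6u)^2 and (3y)^2, and the cross term is -2·6u·3y.
So 36u^2 - 36uy + 9y^2 = (6u - 3y)^2 ≥ 0.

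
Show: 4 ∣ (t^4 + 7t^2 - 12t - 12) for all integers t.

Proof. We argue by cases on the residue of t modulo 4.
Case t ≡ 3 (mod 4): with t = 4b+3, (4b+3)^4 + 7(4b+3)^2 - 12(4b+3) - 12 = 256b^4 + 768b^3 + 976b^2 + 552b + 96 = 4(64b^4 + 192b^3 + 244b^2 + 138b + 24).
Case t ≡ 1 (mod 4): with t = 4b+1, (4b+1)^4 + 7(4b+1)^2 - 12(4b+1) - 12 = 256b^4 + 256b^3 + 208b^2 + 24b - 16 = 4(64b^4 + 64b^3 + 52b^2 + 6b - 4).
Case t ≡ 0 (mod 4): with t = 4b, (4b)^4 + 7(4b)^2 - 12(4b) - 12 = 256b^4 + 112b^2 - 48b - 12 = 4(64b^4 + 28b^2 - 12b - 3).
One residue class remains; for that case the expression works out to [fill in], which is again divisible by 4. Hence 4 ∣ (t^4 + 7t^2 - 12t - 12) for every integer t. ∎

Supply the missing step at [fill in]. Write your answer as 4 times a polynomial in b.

4(64b^4 + 128b^3 + 124b^2 + 48b + 2)

Only t ≡ 2 (mod 4) is unaccounted for. Put t = 4b+2:
(4b+2)^4 + 7(4b+2)^2 - 12(4b+2) - 12 expands to 256b^4 + 512b^3 + 496b^2 + 192b + 8,
and factoring out 4 leaves 4(64b^4 + 128b^3 + 124b^2 + 48b + 2).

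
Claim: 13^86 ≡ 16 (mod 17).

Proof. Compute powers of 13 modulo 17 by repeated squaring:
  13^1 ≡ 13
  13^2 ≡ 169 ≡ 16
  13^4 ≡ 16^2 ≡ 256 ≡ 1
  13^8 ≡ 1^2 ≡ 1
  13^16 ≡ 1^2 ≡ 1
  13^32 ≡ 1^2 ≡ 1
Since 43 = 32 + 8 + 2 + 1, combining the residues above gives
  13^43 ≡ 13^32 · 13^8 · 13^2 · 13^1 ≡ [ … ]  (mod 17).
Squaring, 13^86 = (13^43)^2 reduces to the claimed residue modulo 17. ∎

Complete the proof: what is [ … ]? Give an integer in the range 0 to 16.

4

Multiply the listed residues: 1 · 1 · 16 · 13 = 1 → 16 → 208.
Reducing modulo 17: 208 = 12·17 + 4, so 13^43 ≡ 4.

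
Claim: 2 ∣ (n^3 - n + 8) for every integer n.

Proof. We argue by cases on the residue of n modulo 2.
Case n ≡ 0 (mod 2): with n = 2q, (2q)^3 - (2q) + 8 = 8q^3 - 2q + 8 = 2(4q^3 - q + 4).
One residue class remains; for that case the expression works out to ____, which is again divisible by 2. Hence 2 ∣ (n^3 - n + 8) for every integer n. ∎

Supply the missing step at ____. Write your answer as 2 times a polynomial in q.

The residues treated are {0}, so the missing case is n ≡ 1 (mod 2); write n = 2q+1.
Then (2q+1)^3 - (2q+1) + 8 = 8q^3 + 12q^2 + 4q + 8 = 2(4q^3 + 6q^2 + 2q + 4).

2(4q^3 + 6q^2 + 2q + 4)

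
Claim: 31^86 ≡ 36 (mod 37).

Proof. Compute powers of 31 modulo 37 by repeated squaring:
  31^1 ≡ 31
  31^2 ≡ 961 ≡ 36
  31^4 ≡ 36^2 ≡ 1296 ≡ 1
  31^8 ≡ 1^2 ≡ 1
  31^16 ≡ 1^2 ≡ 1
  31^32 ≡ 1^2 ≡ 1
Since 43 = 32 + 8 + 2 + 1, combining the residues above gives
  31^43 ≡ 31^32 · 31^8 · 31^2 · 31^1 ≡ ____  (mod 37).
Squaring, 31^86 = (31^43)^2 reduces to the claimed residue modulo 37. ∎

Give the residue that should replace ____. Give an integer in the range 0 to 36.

Multiply the listed residues: 1 · 1 · 36 · 31 = 1 → 36 → 1116.
Reducing modulo 37: 1116 = 30·37 + 6, so 31^43 ≡ 6.

6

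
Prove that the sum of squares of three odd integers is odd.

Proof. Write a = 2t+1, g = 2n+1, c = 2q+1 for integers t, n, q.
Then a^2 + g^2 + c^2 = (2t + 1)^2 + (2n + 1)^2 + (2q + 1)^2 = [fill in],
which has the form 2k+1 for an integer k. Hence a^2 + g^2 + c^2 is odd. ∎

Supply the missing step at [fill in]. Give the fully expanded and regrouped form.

2(2n^2 + 2n + 2q^2 + 2q + 2t^2 + 2t + 1) + 1

Expanding: (2t + 1)^2 + (2n + 1)^2 + (2q + 1)^2 = 4n^2 + 4n + 4q^2 + 4q + 4t^2 + 4t + 3.
Every term except the constant is even, so this is 2(2n^2 + 2n + 2q^2 + 2q + 2t^2 + 2t + 1) + 1,
and 2n^2 + 2n + 2q^2 + 2q + 2t^2 + 2t + 1 ∈ ℤ gives the required form.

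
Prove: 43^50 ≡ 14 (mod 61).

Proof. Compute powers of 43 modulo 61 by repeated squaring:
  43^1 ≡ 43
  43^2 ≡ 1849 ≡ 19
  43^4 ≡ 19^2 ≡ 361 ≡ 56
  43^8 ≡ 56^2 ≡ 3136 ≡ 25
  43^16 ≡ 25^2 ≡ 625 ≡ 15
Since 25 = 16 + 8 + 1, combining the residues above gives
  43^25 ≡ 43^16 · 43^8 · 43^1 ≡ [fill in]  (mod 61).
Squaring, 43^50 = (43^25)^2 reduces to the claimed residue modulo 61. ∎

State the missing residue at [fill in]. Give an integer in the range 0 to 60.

Multiply the listed residues: 15 · 25 · 43 = 375 → 16125.
Reducing modulo 61: 16125 = 264·61 + 21, so 43^25 ≡ 21.

21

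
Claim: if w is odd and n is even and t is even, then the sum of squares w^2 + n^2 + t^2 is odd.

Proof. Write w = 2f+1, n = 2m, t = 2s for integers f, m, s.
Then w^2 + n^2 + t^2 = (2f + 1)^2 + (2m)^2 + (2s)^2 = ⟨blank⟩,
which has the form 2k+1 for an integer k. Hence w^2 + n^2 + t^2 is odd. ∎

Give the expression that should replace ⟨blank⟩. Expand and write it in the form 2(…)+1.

2(2f^2 + 2f + 2m^2 + 2s^2) + 1

Expanding: (2f + 1)^2 + (2m)^2 + (2s)^2 = 4f^2 + 4f + 4m^2 + 4s^2 + 1.
Every term except the constant is even, so this is 2(2f^2 + 2f + 2m^2 + 2s^2) + 1,
and 2f^2 + 2f + 2m^2 + 2s^2 ∈ ℤ gives the required form.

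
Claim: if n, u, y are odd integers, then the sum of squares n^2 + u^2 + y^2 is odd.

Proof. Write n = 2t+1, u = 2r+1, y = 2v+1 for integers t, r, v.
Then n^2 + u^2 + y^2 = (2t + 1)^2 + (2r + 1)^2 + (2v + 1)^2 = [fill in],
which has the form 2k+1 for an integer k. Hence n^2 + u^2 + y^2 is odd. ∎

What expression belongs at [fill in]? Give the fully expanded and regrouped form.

2(2r^2 + 2r + 2t^2 + 2t + 2v^2 + 2v + 1) + 1

(2t + 1)^2 + (2r + 1)^2 + (2v + 1)^2 = 4r^2 + 4r + 4t^2 + 4t + 4v^2 + 4v + 3
= 2(2r^2 + 2r + 2t^2 + 2t + 2v^2 + 2v + 1) + 1.
Since 2r^2 + 2r + 2t^2 + 2t + 2v^2 + 2v + 1 is an integer, the sum of squares is of the form 2k+1 for an integer k.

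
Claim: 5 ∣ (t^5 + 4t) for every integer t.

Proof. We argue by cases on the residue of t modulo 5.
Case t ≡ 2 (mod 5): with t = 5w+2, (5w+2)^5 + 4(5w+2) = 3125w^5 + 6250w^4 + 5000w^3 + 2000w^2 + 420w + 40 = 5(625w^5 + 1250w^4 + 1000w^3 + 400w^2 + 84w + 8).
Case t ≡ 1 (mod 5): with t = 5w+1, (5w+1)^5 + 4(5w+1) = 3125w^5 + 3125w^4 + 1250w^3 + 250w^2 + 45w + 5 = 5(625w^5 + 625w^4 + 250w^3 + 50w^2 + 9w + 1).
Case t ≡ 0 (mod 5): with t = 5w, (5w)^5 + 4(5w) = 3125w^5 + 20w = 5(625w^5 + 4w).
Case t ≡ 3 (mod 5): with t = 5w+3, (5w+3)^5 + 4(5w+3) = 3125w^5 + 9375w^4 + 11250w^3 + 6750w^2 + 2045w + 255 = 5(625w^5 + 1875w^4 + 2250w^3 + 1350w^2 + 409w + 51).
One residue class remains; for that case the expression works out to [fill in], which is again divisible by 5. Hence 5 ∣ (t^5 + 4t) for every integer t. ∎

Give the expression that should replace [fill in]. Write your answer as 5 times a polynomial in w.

5(625w^5 + 2500w^4 + 4000w^3 + 3200w^2 + 1284w + 208)

The residues treated are {2, 1, 0, 3}, so the missing case is t ≡ 4 (mod 5); write t = 5w+4.
Then (5w+4)^5 + 4(5w+4) = 3125w^5 + 12500w^4 + 20000w^3 + 16000w^2 + 6420w + 1040 = 5(625w^5 + 2500w^4 + 4000w^3 + 3200w^2 + 1284w + 208).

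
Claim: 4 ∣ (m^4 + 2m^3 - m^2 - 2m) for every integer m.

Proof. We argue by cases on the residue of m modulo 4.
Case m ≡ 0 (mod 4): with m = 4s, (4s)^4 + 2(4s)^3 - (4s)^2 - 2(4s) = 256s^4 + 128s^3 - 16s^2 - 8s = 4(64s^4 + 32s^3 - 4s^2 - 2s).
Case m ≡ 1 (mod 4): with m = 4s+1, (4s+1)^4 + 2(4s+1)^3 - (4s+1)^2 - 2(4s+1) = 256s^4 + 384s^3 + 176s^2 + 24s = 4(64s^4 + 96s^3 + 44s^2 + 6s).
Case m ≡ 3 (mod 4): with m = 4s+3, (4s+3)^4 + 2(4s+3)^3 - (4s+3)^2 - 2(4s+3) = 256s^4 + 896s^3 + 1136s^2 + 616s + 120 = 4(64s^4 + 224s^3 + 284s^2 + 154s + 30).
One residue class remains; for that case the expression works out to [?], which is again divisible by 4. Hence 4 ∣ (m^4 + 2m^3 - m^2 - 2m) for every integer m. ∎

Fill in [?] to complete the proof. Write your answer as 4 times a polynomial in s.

4(64s^4 + 160s^3 + 140s^2 + 50s + 6)

The residues treated are {0, 1, 3}, so the missing case is m ≡ 2 (mod 4); write m = 4s+2.
Then (4s+2)^4 + 2(4s+2)^3 - (4s+2)^2 - 2(4s+2) = 256s^4 + 640s^3 + 560s^2 + 200s + 24 = 4(64s^4 + 160s^3 + 140s^2 + 50s + 6).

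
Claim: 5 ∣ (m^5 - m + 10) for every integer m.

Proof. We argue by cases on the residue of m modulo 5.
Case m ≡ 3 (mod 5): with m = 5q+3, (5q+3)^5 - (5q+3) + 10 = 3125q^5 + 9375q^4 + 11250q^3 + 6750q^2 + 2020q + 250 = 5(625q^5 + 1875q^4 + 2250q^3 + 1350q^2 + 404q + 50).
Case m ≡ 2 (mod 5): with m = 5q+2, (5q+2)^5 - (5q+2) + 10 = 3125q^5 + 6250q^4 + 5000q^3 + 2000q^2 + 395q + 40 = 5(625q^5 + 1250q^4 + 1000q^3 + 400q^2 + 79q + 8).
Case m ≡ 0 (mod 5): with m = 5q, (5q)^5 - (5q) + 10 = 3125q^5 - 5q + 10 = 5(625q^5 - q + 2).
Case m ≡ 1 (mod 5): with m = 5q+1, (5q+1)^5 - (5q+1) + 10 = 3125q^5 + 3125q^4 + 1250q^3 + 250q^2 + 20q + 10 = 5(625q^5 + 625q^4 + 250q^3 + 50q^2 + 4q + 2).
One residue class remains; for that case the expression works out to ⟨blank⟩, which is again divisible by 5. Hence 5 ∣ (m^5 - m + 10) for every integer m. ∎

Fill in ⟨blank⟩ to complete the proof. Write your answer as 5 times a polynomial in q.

5(625q^5 + 2500q^4 + 4000q^3 + 3200q^2 + 1279q + 206)

The residues treated are {3, 2, 0, 1}, so the missing case is m ≡ 4 (mod 5); write m = 5q+4.
Then (5q+4)^5 - (5q+4) + 10 = 3125q^5 + 12500q^4 + 20000q^3 + 16000q^2 + 6395q + 1030 = 5(625q^5 + 2500q^4 + 4000q^3 + 3200q^2 + 1279q + 206).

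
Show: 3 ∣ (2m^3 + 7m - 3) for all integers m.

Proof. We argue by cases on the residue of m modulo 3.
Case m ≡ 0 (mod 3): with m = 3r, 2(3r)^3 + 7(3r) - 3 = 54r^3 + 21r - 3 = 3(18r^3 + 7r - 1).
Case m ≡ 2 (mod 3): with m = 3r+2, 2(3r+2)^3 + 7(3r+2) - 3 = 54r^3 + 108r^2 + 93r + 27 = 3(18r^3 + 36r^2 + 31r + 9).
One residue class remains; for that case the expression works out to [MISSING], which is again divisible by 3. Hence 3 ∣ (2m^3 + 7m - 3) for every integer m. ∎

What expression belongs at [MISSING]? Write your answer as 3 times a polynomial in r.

3(18r^3 + 18r^2 + 13r + 2)

The residues treated are {0, 2}, so the missing case is m ≡ 1 (mod 3); write m = 3r+1.
Then 2(3r+1)^3 + 7(3r+1) - 3 = 54r^3 + 54r^2 + 39r + 6 = 3(18r^3 + 18r^2 + 13r + 2).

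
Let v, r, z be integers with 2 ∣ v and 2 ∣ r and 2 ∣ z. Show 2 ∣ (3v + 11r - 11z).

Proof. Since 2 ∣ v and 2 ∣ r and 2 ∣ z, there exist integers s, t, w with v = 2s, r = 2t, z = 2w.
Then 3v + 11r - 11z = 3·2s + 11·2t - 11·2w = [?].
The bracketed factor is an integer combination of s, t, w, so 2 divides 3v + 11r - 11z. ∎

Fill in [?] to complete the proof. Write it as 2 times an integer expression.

Each term has a factor of 2: 3·2s + 11·2t - 11·2w = 2·(3s + 11t - 11w).
Since 3s + 11t - 11w is an integer, 2 ∣ (3v + 11r - 11z).

2(3s + 11t - 11w)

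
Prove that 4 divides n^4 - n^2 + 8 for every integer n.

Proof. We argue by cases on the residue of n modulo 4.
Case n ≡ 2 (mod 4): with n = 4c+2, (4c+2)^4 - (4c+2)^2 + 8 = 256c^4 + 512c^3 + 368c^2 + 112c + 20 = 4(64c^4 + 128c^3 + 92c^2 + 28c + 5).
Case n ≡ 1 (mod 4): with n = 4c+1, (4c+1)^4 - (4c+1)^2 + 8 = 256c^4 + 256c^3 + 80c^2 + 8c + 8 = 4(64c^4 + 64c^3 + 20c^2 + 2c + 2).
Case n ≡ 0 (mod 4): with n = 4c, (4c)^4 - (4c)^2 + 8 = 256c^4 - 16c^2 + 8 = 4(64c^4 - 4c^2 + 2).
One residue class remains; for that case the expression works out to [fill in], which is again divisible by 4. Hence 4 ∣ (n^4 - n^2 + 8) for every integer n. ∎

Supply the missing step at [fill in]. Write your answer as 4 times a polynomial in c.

Only n ≡ 3 (mod 4) is unaccounted for. Put n = 4c+3:
(4c+3)^4 - (4c+3)^2 + 8 expands to 256c^4 + 768c^3 + 848c^2 + 408c + 80,
and factoring out 4 leaves 4(64c^4 + 192c^3 + 212c^2 + 102c + 20).

4(64c^4 + 192c^3 + 212c^2 + 102c + 20)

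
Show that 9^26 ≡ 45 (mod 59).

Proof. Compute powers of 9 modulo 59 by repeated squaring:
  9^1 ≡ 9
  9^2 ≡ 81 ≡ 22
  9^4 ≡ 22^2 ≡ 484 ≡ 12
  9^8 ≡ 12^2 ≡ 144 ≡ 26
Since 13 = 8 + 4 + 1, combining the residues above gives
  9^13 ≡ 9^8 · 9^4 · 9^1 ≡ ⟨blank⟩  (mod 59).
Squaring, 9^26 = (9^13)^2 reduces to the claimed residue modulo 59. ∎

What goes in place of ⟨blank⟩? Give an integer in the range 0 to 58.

Multiply the listed residues: 26 · 12 · 9 = 312 → 2808.
Reducing modulo 59: 2808 = 47·59 + 35, so 9^13 ≡ 35.

35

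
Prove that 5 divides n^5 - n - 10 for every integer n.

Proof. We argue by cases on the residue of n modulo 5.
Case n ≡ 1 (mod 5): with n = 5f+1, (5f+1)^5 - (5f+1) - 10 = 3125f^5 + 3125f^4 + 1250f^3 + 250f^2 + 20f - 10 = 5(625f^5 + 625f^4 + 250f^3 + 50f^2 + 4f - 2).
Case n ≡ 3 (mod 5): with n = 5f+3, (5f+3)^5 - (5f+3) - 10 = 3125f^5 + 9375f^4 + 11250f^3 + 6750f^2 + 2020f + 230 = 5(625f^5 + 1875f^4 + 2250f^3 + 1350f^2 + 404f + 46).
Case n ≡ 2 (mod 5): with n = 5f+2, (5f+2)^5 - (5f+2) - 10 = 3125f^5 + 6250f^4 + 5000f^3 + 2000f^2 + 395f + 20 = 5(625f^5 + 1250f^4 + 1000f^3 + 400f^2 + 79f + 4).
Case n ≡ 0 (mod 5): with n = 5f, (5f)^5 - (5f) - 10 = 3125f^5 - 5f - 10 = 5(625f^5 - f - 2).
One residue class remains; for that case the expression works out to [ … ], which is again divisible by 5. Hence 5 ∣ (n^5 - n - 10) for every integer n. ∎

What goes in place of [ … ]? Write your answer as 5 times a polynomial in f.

5(625f^5 + 2500f^4 + 4000f^3 + 3200f^2 + 1279f + 202)

The residues treated are {1, 3, 2, 0}, so the missing case is n ≡ 4 (mod 5); write n = 5f+4.
Then (5f+4)^5 - (5f+4) - 10 = 3125f^5 + 12500f^4 + 20000f^3 + 16000f^2 + 6395f + 1010 = 5(625f^5 + 2500f^4 + 4000f^3 + 3200f^2 + 1279f + 202).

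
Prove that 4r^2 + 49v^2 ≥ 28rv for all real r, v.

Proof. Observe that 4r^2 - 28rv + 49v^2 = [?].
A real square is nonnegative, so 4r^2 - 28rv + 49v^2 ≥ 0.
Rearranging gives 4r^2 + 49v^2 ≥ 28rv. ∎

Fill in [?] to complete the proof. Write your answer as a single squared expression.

(2r - 7v)^2

4r^2 - 28rv + 49v^2 is a perfect-square trinomial: the outer terms are (2r)^2 and (7v)^2, and the cross term is -2·2r·7v.
So 4r^2 - 28rv + 49v^2 = (2r - 7v)^2 ≥ 0.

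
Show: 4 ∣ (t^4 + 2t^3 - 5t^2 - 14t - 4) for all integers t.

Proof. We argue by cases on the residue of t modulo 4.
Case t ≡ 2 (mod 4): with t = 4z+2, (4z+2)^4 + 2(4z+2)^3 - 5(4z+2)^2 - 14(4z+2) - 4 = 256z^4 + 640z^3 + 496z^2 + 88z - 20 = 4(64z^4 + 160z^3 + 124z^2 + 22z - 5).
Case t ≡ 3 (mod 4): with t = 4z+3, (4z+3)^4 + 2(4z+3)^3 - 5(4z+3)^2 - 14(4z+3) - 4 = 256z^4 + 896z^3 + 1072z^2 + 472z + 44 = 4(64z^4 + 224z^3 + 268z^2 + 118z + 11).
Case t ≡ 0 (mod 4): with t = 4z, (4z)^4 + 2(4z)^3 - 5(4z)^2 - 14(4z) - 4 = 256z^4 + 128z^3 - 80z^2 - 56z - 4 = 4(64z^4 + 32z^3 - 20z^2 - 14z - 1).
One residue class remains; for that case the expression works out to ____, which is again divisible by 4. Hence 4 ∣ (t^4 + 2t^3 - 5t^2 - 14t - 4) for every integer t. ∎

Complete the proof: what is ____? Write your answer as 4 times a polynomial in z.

4(64z^4 + 96z^3 + 28z^2 - 14z - 5)

Only t ≡ 1 (mod 4) is unaccounted for. Put t = 4z+1:
(4z+1)^4 + 2(4z+1)^3 - 5(4z+1)^2 - 14(4z+1) - 4 expands to 256z^4 + 384z^3 + 112z^2 - 56z - 20,
and factoring out 4 leaves 4(64z^4 + 96z^3 + 28z^2 - 14z - 5).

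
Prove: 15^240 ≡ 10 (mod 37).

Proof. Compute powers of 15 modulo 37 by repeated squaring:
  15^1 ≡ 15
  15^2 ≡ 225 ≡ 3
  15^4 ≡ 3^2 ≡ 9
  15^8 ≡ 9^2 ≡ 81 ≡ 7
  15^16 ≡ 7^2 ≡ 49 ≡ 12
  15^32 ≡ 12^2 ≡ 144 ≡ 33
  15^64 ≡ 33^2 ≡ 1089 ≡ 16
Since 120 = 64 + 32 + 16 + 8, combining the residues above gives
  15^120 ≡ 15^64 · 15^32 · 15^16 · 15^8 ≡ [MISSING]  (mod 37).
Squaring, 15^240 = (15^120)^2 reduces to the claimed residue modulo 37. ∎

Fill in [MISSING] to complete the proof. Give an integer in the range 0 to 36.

Multiply the listed residues: 16 · 33 · 12 · 7 = 528 → 6336 → 44352.
Reducing modulo 37: 44352 = 1198·37 + 26, so 15^120 ≡ 26.

26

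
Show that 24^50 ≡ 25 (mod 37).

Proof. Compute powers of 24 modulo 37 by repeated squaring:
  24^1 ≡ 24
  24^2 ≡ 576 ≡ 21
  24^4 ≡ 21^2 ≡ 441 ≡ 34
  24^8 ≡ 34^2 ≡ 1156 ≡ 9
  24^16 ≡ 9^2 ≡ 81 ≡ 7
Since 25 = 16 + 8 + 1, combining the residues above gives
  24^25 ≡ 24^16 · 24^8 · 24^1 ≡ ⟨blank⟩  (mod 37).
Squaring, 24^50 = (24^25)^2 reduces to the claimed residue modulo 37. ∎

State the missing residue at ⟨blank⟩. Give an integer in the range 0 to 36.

32

Multiply the listed residues: 7 · 9 · 24 = 63 → 1512.
Reducing modulo 37: 1512 = 40·37 + 32, so 24^25 ≡ 32.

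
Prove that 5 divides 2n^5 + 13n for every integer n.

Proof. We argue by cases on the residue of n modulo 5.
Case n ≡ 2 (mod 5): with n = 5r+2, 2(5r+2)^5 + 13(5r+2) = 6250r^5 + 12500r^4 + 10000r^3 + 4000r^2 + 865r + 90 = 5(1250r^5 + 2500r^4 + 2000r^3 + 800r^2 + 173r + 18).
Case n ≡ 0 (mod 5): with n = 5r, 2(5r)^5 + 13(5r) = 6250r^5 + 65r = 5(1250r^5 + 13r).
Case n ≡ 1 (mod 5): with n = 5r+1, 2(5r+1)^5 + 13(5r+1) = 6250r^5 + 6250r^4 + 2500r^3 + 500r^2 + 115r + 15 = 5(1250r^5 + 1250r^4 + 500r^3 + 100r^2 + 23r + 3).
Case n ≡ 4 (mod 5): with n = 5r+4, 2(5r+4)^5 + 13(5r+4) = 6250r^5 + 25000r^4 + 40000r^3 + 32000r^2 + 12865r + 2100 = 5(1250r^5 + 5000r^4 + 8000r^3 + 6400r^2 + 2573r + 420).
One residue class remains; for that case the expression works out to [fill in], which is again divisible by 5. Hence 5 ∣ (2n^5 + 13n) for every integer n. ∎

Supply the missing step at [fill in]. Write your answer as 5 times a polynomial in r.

The residues treated are {2, 0, 1, 4}, so the missing case is n ≡ 3 (mod 5); write n = 5r+3.
Then 2(5r+3)^5 + 13(5r+3) = 6250r^5 + 18750r^4 + 22500r^3 + 13500r^2 + 4115r + 525 = 5(1250r^5 + 3750r^4 + 4500r^3 + 2700r^2 + 823r + 105).

5(1250r^5 + 3750r^4 + 4500r^3 + 2700r^2 + 823r + 105)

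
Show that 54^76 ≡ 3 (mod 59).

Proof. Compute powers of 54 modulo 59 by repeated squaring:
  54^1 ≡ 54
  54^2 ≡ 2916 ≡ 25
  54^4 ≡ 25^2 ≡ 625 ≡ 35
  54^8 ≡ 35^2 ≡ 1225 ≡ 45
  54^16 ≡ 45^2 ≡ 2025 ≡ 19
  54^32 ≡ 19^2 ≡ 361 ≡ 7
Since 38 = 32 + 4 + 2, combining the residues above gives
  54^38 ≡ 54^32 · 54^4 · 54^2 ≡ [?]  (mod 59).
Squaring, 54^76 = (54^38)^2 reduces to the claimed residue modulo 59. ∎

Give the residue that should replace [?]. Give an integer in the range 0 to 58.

54^32 · 54^4 · 54^2 ≡ 7 · 35 · 25 = 6125.
6125 mod 59 = 48, so 54^38 ≡ 48 (mod 59).

48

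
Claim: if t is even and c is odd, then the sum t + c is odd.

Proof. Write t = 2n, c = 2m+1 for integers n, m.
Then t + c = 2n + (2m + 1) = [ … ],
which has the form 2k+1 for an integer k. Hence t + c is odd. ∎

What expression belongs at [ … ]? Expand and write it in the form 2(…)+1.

2(m + n) + 1

Expanding: 2n + (2m + 1) = 2m + 2n + 1.
Every term except the constant is even, so this is 2(m + n) + 1,
and m + n ∈ ℤ gives the required form.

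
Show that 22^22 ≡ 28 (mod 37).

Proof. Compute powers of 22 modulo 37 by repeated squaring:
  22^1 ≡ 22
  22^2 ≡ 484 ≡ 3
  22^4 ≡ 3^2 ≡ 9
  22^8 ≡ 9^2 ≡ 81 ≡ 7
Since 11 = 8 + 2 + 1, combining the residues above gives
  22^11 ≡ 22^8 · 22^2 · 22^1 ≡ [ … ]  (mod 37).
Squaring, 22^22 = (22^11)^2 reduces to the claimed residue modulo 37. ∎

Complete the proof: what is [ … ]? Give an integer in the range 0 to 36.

18

Multiply the listed residues: 7 · 3 · 22 = 21 → 462.
Reducing modulo 37: 462 = 12·37 + 18, so 22^11 ≡ 18.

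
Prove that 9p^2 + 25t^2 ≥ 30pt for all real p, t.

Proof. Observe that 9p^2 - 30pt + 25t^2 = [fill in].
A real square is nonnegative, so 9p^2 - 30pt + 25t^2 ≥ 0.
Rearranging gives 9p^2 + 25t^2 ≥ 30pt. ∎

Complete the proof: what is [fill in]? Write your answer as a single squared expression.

The leading and trailing coefficients are 3^2 and 5^2, and 30 = 2·3·5, so the trinomial is (3p - 5t)^2.
Hence 9p^2 - 30pt + 25t^2 ≥ 0.

(3p - 5t)^2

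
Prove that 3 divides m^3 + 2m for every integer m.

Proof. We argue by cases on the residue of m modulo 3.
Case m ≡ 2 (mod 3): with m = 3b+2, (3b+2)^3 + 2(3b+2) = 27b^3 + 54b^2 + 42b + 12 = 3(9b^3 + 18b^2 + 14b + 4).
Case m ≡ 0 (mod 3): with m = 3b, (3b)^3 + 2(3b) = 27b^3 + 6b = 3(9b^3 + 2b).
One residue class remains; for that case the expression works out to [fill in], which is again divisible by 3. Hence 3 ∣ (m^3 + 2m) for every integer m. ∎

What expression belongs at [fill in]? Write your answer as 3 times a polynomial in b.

The residues treated are {2, 0}, so the missing case is m ≡ 1 (mod 3); write m = 3b+1.
Then (3b+1)^3 + 2(3b+1) = 27b^3 + 27b^2 + 15b + 3 = 3(9b^3 + 9b^2 + 5b + 1).

3(9b^3 + 9b^2 + 5b + 1)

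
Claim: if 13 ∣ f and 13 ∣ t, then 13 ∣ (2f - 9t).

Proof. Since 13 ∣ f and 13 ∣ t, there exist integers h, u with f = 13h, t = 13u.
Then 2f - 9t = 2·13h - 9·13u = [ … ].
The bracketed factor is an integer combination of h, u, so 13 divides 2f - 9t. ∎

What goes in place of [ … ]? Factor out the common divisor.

13(2h - 9u)

Pull the common 13 out of every term: 2·13h - 9·13u = 13(2h - 9u).
2h - 9u is an integer, which exhibits the divisibility.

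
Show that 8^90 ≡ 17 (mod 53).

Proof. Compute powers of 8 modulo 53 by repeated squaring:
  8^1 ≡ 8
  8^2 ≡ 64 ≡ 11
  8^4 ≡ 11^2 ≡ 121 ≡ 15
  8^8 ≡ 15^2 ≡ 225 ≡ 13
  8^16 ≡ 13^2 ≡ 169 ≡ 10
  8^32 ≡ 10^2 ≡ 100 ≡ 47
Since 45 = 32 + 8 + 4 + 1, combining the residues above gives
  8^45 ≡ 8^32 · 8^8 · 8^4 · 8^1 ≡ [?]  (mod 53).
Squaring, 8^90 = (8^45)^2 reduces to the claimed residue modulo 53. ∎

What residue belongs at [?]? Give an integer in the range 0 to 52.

21

8^32 · 8^8 · 8^4 · 8^1 ≡ 47 · 13 · 15 · 8 = 73320.
73320 mod 53 = 21, so 8^45 ≡ 21 (mod 53).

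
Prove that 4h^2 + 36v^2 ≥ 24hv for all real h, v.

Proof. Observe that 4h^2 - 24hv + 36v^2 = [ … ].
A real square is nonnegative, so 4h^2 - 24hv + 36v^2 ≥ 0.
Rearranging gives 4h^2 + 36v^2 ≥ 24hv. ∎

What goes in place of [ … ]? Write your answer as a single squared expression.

(2h - 6v)^2

The leading and trailing coefficients are 2^2 and 6^2, and 24 = 2·2·6, so the trinomial is (2h - 6v)^2.
Hence 4h^2 - 24hv + 36v^2 ≥ 0.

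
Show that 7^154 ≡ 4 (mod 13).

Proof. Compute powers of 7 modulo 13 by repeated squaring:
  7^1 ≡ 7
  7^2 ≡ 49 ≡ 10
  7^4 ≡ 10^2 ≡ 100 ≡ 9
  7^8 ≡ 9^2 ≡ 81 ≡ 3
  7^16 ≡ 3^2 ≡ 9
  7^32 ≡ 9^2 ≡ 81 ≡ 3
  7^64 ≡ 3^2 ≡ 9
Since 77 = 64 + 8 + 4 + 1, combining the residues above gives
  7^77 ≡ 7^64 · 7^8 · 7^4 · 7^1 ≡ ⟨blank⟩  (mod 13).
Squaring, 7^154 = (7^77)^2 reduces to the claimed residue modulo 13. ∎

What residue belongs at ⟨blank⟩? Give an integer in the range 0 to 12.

11

7^64 · 7^8 · 7^4 · 7^1 ≡ 9 · 3 · 9 · 7 = 1701.
1701 mod 13 = 11, so 7^77 ≡ 11 (mod 13).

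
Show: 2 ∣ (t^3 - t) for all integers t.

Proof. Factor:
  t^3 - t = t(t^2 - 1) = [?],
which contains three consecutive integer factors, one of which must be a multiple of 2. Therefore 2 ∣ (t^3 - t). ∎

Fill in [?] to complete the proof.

(t - 1)t(t + 1)

t(t^2 - 1) = t(t - 1)(t + 1) = (t - 1)t(t + 1).
These three factors are consecutive integers, so their product is divisible by 2.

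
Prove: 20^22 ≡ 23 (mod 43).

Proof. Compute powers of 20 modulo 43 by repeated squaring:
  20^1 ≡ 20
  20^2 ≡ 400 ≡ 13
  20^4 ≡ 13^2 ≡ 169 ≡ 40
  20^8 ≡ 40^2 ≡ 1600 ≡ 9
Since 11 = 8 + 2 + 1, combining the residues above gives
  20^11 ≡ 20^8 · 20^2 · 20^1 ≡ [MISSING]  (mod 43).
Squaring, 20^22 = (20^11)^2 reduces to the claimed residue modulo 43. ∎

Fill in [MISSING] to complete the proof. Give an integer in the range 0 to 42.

18

20^8 · 20^2 · 20^1 ≡ 9 · 13 · 20 = 2340.
2340 mod 43 = 18, so 20^11 ≡ 18 (mod 43).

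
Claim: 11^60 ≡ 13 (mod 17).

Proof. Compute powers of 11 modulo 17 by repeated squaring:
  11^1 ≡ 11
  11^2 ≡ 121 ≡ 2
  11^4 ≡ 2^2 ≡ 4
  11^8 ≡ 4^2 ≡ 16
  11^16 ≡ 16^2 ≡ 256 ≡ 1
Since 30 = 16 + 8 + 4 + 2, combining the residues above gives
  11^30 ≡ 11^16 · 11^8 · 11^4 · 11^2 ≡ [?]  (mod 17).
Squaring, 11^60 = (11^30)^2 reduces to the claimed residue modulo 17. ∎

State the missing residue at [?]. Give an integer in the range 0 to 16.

Multiply the listed residues: 1 · 16 · 4 · 2 = 16 → 64 → 128.
Reducing modulo 17: 128 = 7·17 + 9, so 11^30 ≡ 9.

9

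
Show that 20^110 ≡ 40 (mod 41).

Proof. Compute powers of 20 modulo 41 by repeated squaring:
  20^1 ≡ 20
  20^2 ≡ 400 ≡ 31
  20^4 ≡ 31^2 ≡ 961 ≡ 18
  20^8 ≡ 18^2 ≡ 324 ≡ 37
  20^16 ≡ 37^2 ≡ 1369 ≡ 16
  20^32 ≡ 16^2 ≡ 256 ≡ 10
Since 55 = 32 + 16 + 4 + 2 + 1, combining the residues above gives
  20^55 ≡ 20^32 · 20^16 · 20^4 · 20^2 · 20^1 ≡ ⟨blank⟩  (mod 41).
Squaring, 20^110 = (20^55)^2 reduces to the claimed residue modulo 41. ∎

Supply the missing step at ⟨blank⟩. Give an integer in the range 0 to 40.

9

20^32 · 20^16 · 20^4 · 20^2 · 20^1 ≡ 10 · 16 · 18 · 31 · 20 = 1785600.
1785600 mod 41 = 9, so 20^55 ≡ 9 (mod 41).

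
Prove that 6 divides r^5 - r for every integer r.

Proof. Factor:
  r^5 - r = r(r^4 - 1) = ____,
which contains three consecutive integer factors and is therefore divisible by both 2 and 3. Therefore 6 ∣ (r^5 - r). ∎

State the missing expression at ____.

(r - 1)r(r + 1)(r^2 + 1)

r^4 - 1 = (r^2 - 1)(r^2 + 1), and r^2 - 1 = (r-1)(r+1).
So r(r^4 - 1) = (r - 1)r(r + 1)(r^2 + 1).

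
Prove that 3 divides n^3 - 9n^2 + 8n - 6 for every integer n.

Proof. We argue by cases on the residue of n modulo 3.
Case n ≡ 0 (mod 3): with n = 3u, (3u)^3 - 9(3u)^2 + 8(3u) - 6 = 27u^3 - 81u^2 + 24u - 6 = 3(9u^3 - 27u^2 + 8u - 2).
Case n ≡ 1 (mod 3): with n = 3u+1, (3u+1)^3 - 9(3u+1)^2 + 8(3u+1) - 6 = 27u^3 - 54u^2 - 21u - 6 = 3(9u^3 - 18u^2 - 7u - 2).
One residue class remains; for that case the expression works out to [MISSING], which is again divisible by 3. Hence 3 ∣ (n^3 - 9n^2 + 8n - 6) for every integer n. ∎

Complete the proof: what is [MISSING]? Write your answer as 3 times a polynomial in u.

3(9u^3 - 9u^2 - 16u - 6)

The residues treated are {0, 1}, so the missing case is n ≡ 2 (mod 3); write n = 3u+2.
Then (3u+2)^3 - 9(3u+2)^2 + 8(3u+2) - 6 = 27u^3 - 27u^2 - 48u - 18 = 3(9u^3 - 9u^2 - 16u - 6).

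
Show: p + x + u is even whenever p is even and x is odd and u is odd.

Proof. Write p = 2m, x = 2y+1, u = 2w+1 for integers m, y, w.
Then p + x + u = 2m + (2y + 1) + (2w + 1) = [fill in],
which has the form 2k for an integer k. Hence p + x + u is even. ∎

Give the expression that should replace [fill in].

2m + (2y + 1) + (2w + 1) = 2m + 2w + 2y + 2
= 2(m + w + y + 1).
Since m + w + y + 1 is an integer, the sum is of the form 2k for an integer k.

2(m + w + y + 1)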